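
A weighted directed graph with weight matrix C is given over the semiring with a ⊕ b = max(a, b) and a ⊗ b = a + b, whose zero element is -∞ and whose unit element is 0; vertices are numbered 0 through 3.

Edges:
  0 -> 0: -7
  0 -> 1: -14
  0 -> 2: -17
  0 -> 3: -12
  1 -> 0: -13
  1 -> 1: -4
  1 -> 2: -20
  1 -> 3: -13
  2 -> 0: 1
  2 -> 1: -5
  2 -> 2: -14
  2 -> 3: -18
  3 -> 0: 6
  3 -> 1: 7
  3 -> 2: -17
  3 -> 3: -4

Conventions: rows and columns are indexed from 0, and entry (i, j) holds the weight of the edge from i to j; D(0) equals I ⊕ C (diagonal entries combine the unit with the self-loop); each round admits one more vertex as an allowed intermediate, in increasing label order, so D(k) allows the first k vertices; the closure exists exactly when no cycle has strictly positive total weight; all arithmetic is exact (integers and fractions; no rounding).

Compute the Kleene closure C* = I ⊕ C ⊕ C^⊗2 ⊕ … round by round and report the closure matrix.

D(0):
  [0, -14, -17, -12]
  [-13, 0, -20, -13]
  [1, -5, 0, -18]
  [6, 7, -17, 0]
D(1):
  [0, -14, -17, -12]
  [-13, 0, -20, -13]
  [1, -5, 0, -11]
  [6, 7, -11, 0]
D(2):
  [0, -14, -17, -12]
  [-13, 0, -20, -13]
  [1, -5, 0, -11]
  [6, 7, -11, 0]
D(3):
  [0, -14, -17, -12]
  [-13, 0, -20, -13]
  [1, -5, 0, -11]
  [6, 7, -11, 0]
D(4):
  [0, -5, -17, -12]
  [-7, 0, -20, -13]
  [1, -4, 0, -11]
  [6, 7, -11, 0]
Answer: C* = [[0, -5, -17, -12], [-7, 0, -20, -13], [1, -4, 0, -11], [6, 7, -11, 0]]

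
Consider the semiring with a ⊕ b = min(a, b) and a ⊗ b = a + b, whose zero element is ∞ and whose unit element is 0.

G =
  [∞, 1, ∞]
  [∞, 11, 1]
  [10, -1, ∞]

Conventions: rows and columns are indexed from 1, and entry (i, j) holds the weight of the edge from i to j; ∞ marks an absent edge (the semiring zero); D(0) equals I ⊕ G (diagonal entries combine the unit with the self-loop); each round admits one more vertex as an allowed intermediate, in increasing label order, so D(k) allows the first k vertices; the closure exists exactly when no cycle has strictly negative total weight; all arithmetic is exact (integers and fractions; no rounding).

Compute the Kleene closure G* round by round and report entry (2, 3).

D(0):
  [0, 1, ∞]
  [∞, 0, 1]
  [10, -1, 0]
D(1):
  [0, 1, ∞]
  [∞, 0, 1]
  [10, -1, 0]
D(2):
  [0, 1, 2]
  [∞, 0, 1]
  [10, -1, 0]
D(3):
  [0, 1, 2]
  [11, 0, 1]
  [10, -1, 0]
Answer: G*[2][3] = 1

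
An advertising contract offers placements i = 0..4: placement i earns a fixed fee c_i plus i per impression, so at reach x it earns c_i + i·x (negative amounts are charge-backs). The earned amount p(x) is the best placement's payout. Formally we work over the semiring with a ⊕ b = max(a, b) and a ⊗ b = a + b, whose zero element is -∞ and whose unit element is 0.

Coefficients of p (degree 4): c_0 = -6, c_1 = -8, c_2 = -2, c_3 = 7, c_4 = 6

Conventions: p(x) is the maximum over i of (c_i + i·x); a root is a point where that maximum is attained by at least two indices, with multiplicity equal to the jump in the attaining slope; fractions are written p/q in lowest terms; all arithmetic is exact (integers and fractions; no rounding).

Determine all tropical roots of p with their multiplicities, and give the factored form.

hull edge (i=0, c=-6) to (i=3, c=7): slope 13/3, span 3
hull edge (i=3, c=7) to (i=4, c=6): slope -1, span 1
Factored form: p(x) = 6 ⊗ (x ⊕ (-13/3)) ⊗ (x ⊕ (-13/3)) ⊗ (x ⊕ (-13/3)) ⊗ (x ⊕ 1)
Answer: roots = -13/3 (mult 3), 1 (mult 1)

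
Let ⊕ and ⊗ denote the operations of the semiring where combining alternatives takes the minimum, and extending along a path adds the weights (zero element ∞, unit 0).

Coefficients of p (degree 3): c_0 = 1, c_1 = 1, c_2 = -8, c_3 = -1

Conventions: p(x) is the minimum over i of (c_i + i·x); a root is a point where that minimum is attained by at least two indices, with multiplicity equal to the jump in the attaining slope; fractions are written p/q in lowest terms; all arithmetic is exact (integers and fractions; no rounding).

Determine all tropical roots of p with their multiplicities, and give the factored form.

hull edge (i=0, c=1) to (i=2, c=-8): slope -9/2, span 2
hull edge (i=2, c=-8) to (i=3, c=-1): slope 7, span 1
Factored form: p(x) = -1 ⊗ (x ⊕ (-7)) ⊗ (x ⊕ 9/2) ⊗ (x ⊕ 9/2)
Answer: roots = -7 (mult 1), 9/2 (mult 2)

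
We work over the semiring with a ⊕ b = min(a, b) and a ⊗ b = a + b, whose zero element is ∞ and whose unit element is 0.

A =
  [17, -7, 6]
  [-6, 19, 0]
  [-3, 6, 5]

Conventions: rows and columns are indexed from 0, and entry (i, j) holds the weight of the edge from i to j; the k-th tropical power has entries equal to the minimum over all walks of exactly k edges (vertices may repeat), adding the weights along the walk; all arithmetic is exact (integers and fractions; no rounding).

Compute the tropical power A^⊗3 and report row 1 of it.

A^⊗2:
  [-13, 10, -7]
  [-3, -13, 0]
  [0, -10, 3]
A^⊗3:
  [-10, -20, -7]
  [-19, -10, -13]
  [-16, -7, -10]
Answer: row 1 of A^⊗3 = [-19, -10, -13]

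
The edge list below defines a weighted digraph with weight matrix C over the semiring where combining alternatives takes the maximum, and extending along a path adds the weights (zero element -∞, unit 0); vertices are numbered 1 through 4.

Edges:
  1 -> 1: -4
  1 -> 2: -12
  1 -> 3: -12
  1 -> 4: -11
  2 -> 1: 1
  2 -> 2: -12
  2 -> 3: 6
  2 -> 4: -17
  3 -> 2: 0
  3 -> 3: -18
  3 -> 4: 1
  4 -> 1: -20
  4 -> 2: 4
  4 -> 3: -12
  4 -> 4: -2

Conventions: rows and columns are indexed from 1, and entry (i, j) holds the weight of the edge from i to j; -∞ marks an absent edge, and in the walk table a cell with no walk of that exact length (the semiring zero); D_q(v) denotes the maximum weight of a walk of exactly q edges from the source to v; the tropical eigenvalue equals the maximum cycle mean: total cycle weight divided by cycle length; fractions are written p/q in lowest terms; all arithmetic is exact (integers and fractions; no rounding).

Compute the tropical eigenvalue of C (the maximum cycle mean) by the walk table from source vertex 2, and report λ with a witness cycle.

q=0: [-∞, 0, -∞, -∞]
q=1: [1, -12, 6, -17]
q=2: [-3, 6, -6, 7]
q=3: [7, 11, 12, 5]
q=4: [12, 12, 17, 13]
Optimal cycle mean attained by: cycle 2->3->4->2, total 6 + 1 + 4, length 3.
Answer: λ = 11/3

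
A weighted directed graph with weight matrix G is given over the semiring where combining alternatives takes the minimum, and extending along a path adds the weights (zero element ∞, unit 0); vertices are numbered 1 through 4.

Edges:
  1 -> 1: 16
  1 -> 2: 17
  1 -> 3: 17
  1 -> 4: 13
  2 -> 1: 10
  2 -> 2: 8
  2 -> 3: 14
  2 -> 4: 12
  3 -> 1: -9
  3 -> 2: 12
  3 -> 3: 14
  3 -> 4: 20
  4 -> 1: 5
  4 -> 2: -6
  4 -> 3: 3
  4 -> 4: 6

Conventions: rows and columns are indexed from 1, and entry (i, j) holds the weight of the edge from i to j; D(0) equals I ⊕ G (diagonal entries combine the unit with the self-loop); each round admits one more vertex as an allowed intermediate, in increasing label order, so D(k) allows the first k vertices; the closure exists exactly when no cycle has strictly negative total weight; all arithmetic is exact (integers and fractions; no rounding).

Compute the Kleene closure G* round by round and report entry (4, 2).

D(0):
  [0, 17, 17, 13]
  [10, 0, 14, 12]
  [-9, 12, 0, 20]
  [5, -6, 3, 0]
D(1):
  [0, 17, 17, 13]
  [10, 0, 14, 12]
  [-9, 8, 0, 4]
  [5, -6, 3, 0]
D(2):
  [0, 17, 17, 13]
  [10, 0, 14, 12]
  [-9, 8, 0, 4]
  [4, -6, 3, 0]
D(3):
  [0, 17, 17, 13]
  [5, 0, 14, 12]
  [-9, 8, 0, 4]
  [-6, -6, 3, 0]
D(4):
  [0, 7, 16, 13]
  [5, 0, 14, 12]
  [-9, -2, 0, 4]
  [-6, -6, 3, 0]
Answer: G*[4][2] = -6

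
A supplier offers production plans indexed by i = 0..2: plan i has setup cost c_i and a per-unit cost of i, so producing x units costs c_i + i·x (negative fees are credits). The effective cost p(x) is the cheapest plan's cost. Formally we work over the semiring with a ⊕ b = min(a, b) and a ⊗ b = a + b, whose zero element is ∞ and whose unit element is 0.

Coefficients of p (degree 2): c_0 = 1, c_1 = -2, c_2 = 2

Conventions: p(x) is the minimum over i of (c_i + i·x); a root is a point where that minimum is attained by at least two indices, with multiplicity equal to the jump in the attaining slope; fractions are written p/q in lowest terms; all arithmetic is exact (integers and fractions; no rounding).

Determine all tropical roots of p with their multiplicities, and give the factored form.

hull edge (i=0, c=1) to (i=1, c=-2): slope -3, span 1
hull edge (i=1, c=-2) to (i=2, c=2): slope 4, span 1
Factored form: p(x) = 2 ⊗ (x ⊕ (-4)) ⊗ (x ⊕ 3)
Answer: roots = -4 (mult 1), 3 (mult 1)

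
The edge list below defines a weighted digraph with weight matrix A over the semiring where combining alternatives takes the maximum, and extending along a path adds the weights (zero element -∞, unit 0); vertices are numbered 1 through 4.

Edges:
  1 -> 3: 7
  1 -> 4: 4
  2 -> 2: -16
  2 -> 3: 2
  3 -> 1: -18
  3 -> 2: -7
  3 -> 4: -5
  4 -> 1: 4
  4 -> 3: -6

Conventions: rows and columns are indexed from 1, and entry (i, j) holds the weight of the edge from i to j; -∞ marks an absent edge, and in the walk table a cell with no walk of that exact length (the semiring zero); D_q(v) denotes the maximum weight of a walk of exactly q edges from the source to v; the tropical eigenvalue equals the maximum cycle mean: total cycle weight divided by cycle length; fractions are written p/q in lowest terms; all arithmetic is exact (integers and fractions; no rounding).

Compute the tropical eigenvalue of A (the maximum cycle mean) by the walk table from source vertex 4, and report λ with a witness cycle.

q=0: [-∞, -∞, -∞, 0]
q=1: [4, -∞, -6, -∞]
q=2: [-24, -13, 11, 8]
q=3: [12, 4, 2, 6]
q=4: [10, -5, 19, 16]
Optimal cycle mean attained by: cycle 1->4->1, total 4 + 4, length 2.
Answer: λ = 4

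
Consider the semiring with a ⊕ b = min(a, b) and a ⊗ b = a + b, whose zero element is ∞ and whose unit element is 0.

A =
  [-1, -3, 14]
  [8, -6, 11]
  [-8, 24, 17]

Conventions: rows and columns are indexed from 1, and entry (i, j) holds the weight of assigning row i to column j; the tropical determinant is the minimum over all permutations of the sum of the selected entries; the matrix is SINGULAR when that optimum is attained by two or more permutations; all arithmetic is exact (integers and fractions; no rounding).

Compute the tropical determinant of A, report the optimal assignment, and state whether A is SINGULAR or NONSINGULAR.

σ = (1, 2, 3): (-1) + (-6) + 17 = 10
σ = (1, 3, 2): (-1) + 11 + 24 = 34
σ = (2, 1, 3): (-3) + 8 + 17 = 22
σ = (2, 3, 1): (-3) + 11 + (-8) = 0
σ = (3, 1, 2): 14 + 8 + 24 = 46
σ = (3, 2, 1): 14 + (-6) + (-8) = 0
Optimal value attained by: σ = (2, 3, 1).
Answer: det⊕(A) = 0; verdict: SINGULAR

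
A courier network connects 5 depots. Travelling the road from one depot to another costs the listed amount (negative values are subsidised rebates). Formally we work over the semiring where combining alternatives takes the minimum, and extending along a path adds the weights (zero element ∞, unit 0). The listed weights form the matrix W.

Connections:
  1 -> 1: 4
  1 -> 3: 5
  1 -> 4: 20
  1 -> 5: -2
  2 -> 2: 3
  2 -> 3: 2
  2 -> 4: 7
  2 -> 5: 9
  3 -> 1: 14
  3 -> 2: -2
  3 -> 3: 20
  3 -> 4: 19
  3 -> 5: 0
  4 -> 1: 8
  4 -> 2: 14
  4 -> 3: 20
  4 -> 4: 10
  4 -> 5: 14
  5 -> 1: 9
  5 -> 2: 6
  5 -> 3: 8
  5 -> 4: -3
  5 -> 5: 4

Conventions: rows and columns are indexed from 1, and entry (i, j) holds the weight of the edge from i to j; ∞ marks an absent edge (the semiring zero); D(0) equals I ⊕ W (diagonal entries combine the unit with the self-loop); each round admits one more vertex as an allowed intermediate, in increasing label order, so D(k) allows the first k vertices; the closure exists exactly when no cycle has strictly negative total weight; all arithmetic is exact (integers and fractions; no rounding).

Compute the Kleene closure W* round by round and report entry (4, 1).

D(0):
  [0, ∞, 5, 20, -2]
  [∞, 0, 2, 7, 9]
  [14, -2, 0, 19, 0]
  [8, 14, 20, 0, 14]
  [9, 6, 8, -3, 0]
D(1):
  [0, ∞, 5, 20, -2]
  [∞, 0, 2, 7, 9]
  [14, -2, 0, 19, 0]
  [8, 14, 13, 0, 6]
  [9, 6, 8, -3, 0]
D(2):
  [0, ∞, 5, 20, -2]
  [∞, 0, 2, 7, 9]
  [14, -2, 0, 5, 0]
  [8, 14, 13, 0, 6]
  [9, 6, 8, -3, 0]
D(3):
  [0, 3, 5, 10, -2]
  [16, 0, 2, 7, 2]
  [14, -2, 0, 5, 0]
  [8, 11, 13, 0, 6]
  [9, 6, 8, -3, 0]
D(4):
  [0, 3, 5, 10, -2]
  [15, 0, 2, 7, 2]
  [13, -2, 0, 5, 0]
  [8, 11, 13, 0, 6]
  [5, 6, 8, -3, 0]
D(5):
  [0, 3, 5, -5, -2]
  [7, 0, 2, -1, 2]
  [5, -2, 0, -3, 0]
  [8, 11, 13, 0, 6]
  [5, 6, 8, -3, 0]
Answer: W*[4][1] = 8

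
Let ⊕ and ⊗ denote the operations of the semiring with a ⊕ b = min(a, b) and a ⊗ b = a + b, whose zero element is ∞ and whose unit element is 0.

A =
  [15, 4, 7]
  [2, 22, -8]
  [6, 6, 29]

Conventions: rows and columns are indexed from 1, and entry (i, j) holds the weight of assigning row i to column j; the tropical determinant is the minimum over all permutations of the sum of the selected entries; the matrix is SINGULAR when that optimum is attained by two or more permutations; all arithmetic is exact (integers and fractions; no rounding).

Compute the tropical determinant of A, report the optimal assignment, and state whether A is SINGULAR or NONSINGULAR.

σ = (1, 2, 3): 15 + 22 + 29 = 66
σ = (1, 3, 2): 15 + (-8) + 6 = 13
σ = (2, 1, 3): 4 + 2 + 29 = 35
σ = (2, 3, 1): 4 + (-8) + 6 = 2
σ = (3, 1, 2): 7 + 2 + 6 = 15
σ = (3, 2, 1): 7 + 22 + 6 = 35
Optimal value attained by: σ = (2, 3, 1).
Answer: det⊕(A) = 2; verdict: NONSINGULAR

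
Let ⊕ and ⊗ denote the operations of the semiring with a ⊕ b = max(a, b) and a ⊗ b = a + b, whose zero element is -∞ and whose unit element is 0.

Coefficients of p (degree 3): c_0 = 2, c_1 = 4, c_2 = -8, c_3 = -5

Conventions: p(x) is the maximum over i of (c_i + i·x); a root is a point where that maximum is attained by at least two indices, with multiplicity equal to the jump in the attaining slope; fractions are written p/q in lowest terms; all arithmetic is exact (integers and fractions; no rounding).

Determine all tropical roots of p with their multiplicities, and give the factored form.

hull edge (i=0, c=2) to (i=1, c=4): slope 2, span 1
hull edge (i=1, c=4) to (i=3, c=-5): slope -9/2, span 2
Factored form: p(x) = -5 ⊗ (x ⊕ (-2)) ⊗ (x ⊕ 9/2) ⊗ (x ⊕ 9/2)
Answer: roots = -2 (mult 1), 9/2 (mult 2)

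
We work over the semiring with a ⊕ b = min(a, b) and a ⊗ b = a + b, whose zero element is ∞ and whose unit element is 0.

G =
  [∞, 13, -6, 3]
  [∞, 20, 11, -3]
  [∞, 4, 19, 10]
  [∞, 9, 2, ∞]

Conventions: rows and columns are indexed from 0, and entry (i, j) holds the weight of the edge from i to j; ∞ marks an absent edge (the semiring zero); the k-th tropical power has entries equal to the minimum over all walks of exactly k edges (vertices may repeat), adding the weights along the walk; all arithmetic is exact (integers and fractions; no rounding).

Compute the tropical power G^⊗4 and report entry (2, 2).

G^⊗2:
  [∞, -2, 5, 4]
  [∞, 6, -1, 17]
  [∞, 19, 12, 1]
  [∞, 6, 20, 6]
G^⊗3:
  [∞, 9, 6, -5]
  [∞, 3, 17, 3]
  [∞, 10, 3, 16]
  [∞, 15, 8, 3]
G^⊗4:
  [∞, 4, -3, 6]
  [∞, 12, 5, 0]
  [∞, 7, 18, 7]
  [∞, 12, 5, 12]
Key observation: the optimum is the walk 2->3->1->3->2, with weight 10 + 9 + (-3) + 2 = 18.
Optimal value attained by: walk 2->3->1->3->2.
Answer: (G^⊗4)[2][2] = 18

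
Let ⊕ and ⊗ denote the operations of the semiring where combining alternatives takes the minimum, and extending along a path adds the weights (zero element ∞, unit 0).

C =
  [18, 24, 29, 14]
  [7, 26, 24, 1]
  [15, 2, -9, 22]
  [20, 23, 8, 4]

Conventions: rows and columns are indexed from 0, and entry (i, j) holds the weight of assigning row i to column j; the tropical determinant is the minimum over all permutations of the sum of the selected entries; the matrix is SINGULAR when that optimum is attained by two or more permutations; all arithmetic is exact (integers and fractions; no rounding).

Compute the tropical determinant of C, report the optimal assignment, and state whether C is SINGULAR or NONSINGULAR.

σ = (0, 1, 2, 3): 18 + 26 + (-9) + 4 = 39
σ = (0, 1, 3, 2): 18 + 26 + 22 + 8 = 74
σ = (0, 2, 1, 3): 18 + 24 + 2 + 4 = 48
σ = (0, 2, 3, 1): 18 + 24 + 22 + 23 = 87
σ = (0, 3, 1, 2): 18 + 1 + 2 + 8 = 29
σ = (0, 3, 2, 1): 18 + 1 + (-9) + 23 = 33
σ = (1, 0, 2, 3): 24 + 7 + (-9) + 4 = 26
σ = (1, 0, 3, 2): 24 + 7 + 22 + 8 = 61
σ = (1, 2, 0, 3): 24 + 24 + 15 + 4 = 67
σ = (1, 2, 3, 0): 24 + 24 + 22 + 20 = 90
σ = (1, 3, 0, 2): 24 + 1 + 15 + 8 = 48
σ = (1, 3, 2, 0): 24 + 1 + (-9) + 20 = 36
σ = (2, 0, 1, 3): 29 + 7 + 2 + 4 = 42
σ = (2, 0, 3, 1): 29 + 7 + 22 + 23 = 81
σ = (2, 1, 0, 3): 29 + 26 + 15 + 4 = 74
σ = (2, 1, 3, 0): 29 + 26 + 22 + 20 = 97
σ = (2, 3, 0, 1): 29 + 1 + 15 + 23 = 68
σ = (2, 3, 1, 0): 29 + 1 + 2 + 20 = 52
σ = (3, 0, 1, 2): 14 + 7 + 2 + 8 = 31
σ = (3, 0, 2, 1): 14 + 7 + (-9) + 23 = 35
σ = (3, 1, 0, 2): 14 + 26 + 15 + 8 = 63
σ = (3, 1, 2, 0): 14 + 26 + (-9) + 20 = 51
σ = (3, 2, 0, 1): 14 + 24 + 15 + 23 = 76
σ = (3, 2, 1, 0): 14 + 24 + 2 + 20 = 60
Optimal value attained by: σ = (1, 0, 2, 3).
Answer: det⊕(C) = 26; verdict: NONSINGULAR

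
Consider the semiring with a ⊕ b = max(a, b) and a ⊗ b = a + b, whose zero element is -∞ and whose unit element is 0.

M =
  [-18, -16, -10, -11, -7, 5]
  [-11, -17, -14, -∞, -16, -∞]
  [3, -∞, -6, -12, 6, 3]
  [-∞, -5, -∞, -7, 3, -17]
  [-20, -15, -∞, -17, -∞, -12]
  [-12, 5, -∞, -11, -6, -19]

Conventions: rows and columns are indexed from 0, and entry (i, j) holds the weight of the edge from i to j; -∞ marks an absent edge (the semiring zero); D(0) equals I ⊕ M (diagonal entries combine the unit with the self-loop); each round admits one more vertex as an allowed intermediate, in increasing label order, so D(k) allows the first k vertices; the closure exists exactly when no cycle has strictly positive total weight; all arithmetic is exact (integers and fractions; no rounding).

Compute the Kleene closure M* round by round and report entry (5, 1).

D(0):
  [0, -16, -10, -11, -7, 5]
  [-11, 0, -14, -∞, -16, -∞]
  [3, -∞, 0, -12, 6, 3]
  [-∞, -5, -∞, 0, 3, -17]
  [-20, -15, -∞, -17, 0, -12]
  [-12, 5, -∞, -11, -6, 0]
D(1):
  [0, -16, -10, -11, -7, 5]
  [-11, 0, -14, -22, -16, -6]
  [3, -13, 0, -8, 6, 8]
  [-∞, -5, -∞, 0, 3, -17]
  [-20, -15, -30, -17, 0, -12]
  [-12, 5, -22, -11, -6, 0]
D(2):
  [0, -16, -10, -11, -7, 5]
  [-11, 0, -14, -22, -16, -6]
  [3, -13, 0, -8, 6, 8]
  [-16, -5, -19, 0, 3, -11]
  [-20, -15, -29, -17, 0, -12]
  [-6, 5, -9, -11, -6, 0]
D(3):
  [0, -16, -10, -11, -4, 5]
  [-11, 0, -14, -22, -8, -6]
  [3, -13, 0, -8, 6, 8]
  [-16, -5, -19, 0, 3, -11]
  [-20, -15, -29, -17, 0, -12]
  [-6, 5, -9, -11, -3, 0]
D(4):
  [0, -16, -10, -11, -4, 5]
  [-11, 0, -14, -22, -8, -6]
  [3, -13, 0, -8, 6, 8]
  [-16, -5, -19, 0, 3, -11]
  [-20, -15, -29, -17, 0, -12]
  [-6, 5, -9, -11, -3, 0]
D(5):
  [0, -16, -10, -11, -4, 5]
  [-11, 0, -14, -22, -8, -6]
  [3, -9, 0, -8, 6, 8]
  [-16, -5, -19, 0, 3, -9]
  [-20, -15, -29, -17, 0, -12]
  [-6, 5, -9, -11, -3, 0]
D(6):
  [0, 10, -4, -6, 2, 5]
  [-11, 0, -14, -17, -8, -6]
  [3, 13, 0, -3, 6, 8]
  [-15, -4, -18, 0, 3, -9]
  [-18, -7, -21, -17, 0, -12]
  [-6, 5, -9, -11, -3, 0]
Answer: M*[5][1] = 5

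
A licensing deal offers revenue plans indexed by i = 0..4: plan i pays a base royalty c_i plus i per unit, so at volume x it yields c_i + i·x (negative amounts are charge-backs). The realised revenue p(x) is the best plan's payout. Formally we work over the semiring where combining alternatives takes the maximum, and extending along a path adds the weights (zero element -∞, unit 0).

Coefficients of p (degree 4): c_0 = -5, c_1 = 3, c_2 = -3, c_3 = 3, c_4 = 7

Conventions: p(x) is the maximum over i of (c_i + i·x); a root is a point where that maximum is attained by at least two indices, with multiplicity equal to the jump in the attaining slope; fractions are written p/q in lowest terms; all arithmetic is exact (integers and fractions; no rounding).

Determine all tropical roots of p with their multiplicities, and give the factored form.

hull edge (i=0, c=-5) to (i=1, c=3): slope 8, span 1
hull edge (i=1, c=3) to (i=4, c=7): slope 4/3, span 3
Factored form: p(x) = 7 ⊗ (x ⊕ (-8)) ⊗ (x ⊕ (-4/3)) ⊗ (x ⊕ (-4/3)) ⊗ (x ⊕ (-4/3))
Answer: roots = -8 (mult 1), -4/3 (mult 3)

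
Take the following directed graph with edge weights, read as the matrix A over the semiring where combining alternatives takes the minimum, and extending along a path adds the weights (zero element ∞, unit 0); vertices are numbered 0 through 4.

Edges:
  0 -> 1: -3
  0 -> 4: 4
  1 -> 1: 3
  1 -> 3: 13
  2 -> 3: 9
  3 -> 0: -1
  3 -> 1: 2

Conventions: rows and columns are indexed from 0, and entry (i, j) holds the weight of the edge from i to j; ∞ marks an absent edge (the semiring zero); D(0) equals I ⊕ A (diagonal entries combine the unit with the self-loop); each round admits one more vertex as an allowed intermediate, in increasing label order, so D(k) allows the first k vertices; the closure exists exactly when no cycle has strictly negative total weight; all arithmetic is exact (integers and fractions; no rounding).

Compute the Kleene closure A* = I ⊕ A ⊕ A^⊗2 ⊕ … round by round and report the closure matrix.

D(0):
  [0, -3, ∞, ∞, 4]
  [∞, 0, ∞, 13, ∞]
  [∞, ∞, 0, 9, ∞]
  [-1, 2, ∞, 0, ∞]
  [∞, ∞, ∞, ∞, 0]
D(1):
  [0, -3, ∞, ∞, 4]
  [∞, 0, ∞, 13, ∞]
  [∞, ∞, 0, 9, ∞]
  [-1, -4, ∞, 0, 3]
  [∞, ∞, ∞, ∞, 0]
D(2):
  [0, -3, ∞, 10, 4]
  [∞, 0, ∞, 13, ∞]
  [∞, ∞, 0, 9, ∞]
  [-1, -4, ∞, 0, 3]
  [∞, ∞, ∞, ∞, 0]
D(3):
  [0, -3, ∞, 10, 4]
  [∞, 0, ∞, 13, ∞]
  [∞, ∞, 0, 9, ∞]
  [-1, -4, ∞, 0, 3]
  [∞, ∞, ∞, ∞, 0]
D(4):
  [0, -3, ∞, 10, 4]
  [12, 0, ∞, 13, 16]
  [8, 5, 0, 9, 12]
  [-1, -4, ∞, 0, 3]
  [∞, ∞, ∞, ∞, 0]
D(5):
  [0, -3, ∞, 10, 4]
  [12, 0, ∞, 13, 16]
  [8, 5, 0, 9, 12]
  [-1, -4, ∞, 0, 3]
  [∞, ∞, ∞, ∞, 0]
Answer: A* = [[0, -3, ∞, 10, 4], [12, 0, ∞, 13, 16], [8, 5, 0, 9, 12], [-1, -4, ∞, 0, 3], [∞, ∞, ∞, ∞, 0]]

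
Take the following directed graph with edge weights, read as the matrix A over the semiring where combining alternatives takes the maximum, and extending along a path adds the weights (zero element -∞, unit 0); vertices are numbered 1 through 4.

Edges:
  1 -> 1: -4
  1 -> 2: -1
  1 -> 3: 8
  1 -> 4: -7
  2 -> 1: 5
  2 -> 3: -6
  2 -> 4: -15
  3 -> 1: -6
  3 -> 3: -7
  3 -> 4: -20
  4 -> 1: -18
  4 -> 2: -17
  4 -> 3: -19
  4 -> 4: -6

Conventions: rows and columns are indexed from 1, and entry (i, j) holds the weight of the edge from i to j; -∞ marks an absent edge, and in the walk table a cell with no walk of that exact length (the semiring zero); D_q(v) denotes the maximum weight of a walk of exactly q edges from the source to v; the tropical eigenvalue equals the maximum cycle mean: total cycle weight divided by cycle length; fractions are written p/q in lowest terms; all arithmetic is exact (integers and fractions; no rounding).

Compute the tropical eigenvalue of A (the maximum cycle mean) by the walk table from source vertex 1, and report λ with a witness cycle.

q=0: [0, -∞, -∞, -∞]
q=1: [-4, -1, 8, -7]
q=2: [4, -5, 4, -11]
q=3: [0, 3, 12, -3]
q=4: [8, -1, 8, -7]
Optimal cycle mean attained by: cycle 1->2->1, total (-1) + 5, length 2.
Answer: λ = 2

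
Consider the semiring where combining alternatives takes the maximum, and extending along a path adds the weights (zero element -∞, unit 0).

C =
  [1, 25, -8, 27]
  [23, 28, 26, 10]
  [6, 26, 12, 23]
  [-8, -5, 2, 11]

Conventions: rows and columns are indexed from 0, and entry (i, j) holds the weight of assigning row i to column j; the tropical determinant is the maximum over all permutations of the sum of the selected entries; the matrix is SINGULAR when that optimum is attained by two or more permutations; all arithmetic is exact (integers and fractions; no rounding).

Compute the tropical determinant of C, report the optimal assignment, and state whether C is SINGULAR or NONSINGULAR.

σ = (0, 1, 2, 3): 1 + 28 + 12 + 11 = 52
σ = (0, 1, 3, 2): 1 + 28 + 23 + 2 = 54
σ = (0, 2, 1, 3): 1 + 26 + 26 + 11 = 64
σ = (0, 2, 3, 1): 1 + 26 + 23 + (-5) = 45
σ = (0, 3, 1, 2): 1 + 10 + 26 + 2 = 39
σ = (0, 3, 2, 1): 1 + 10 + 12 + (-5) = 18
σ = (1, 0, 2, 3): 25 + 23 + 12 + 11 = 71
σ = (1, 0, 3, 2): 25 + 23 + 23 + 2 = 73
σ = (1, 2, 0, 3): 25 + 26 + 6 + 11 = 68
σ = (1, 2, 3, 0): 25 + 26 + 23 + (-8) = 66
σ = (1, 3, 0, 2): 25 + 10 + 6 + 2 = 43
σ = (1, 3, 2, 0): 25 + 10 + 12 + (-8) = 39
σ = (2, 0, 1, 3): (-8) + 23 + 26 + 11 = 52
σ = (2, 0, 3, 1): (-8) + 23 + 23 + (-5) = 33
σ = (2, 1, 0, 3): (-8) + 28 + 6 + 11 = 37
σ = (2, 1, 3, 0): (-8) + 28 + 23 + (-8) = 35
σ = (2, 3, 0, 1): (-8) + 10 + 6 + (-5) = 3
σ = (2, 3, 1, 0): (-8) + 10 + 26 + (-8) = 20
σ = (3, 0, 1, 2): 27 + 23 + 26 + 2 = 78
σ = (3, 0, 2, 1): 27 + 23 + 12 + (-5) = 57
σ = (3, 1, 0, 2): 27 + 28 + 6 + 2 = 63
σ = (3, 1, 2, 0): 27 + 28 + 12 + (-8) = 59
σ = (3, 2, 0, 1): 27 + 26 + 6 + (-5) = 54
σ = (3, 2, 1, 0): 27 + 26 + 26 + (-8) = 71
Optimal value attained by: σ = (3, 0, 1, 2).
Answer: det⊕(C) = 78; verdict: NONSINGULAR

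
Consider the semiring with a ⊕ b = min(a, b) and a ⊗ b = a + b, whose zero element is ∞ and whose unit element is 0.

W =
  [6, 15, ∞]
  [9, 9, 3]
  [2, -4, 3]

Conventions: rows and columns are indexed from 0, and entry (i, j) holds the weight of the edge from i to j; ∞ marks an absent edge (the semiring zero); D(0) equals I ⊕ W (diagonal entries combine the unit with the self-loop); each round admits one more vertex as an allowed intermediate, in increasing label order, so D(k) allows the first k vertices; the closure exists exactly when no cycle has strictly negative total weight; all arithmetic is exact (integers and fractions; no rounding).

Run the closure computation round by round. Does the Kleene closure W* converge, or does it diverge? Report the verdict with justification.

D(0):
  [0, 15, ∞]
  [9, 0, 3]
  [2, -4, 0]
D(1):
  [0, 15, ∞]
  [9, 0, 3]
  [2, -4, 0]
Detection: at round 2, diagonal entry (2, 2) turns strictly negative.
Key observation: the cycle 2->1->2 has total weight (-4) + 3, which is strictly negative.
Answer: DIVERGES — negative cycle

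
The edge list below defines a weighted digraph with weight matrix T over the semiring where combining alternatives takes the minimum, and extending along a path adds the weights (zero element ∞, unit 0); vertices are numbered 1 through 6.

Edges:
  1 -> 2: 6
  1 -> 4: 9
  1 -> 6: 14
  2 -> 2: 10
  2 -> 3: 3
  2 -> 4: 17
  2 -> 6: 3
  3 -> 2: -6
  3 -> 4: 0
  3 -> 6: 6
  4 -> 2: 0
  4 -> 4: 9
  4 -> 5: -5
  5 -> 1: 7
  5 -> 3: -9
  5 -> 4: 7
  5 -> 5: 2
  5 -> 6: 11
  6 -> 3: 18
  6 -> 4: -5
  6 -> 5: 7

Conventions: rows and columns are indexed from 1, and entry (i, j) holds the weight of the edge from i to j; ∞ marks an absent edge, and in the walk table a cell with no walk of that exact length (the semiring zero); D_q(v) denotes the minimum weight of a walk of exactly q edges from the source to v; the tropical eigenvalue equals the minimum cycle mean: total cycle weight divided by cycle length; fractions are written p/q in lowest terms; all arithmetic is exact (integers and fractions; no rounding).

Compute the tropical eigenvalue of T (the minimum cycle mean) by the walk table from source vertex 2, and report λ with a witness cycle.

q=0: [∞, 0, ∞, ∞, ∞, ∞]
q=1: [∞, 10, 3, 17, ∞, 3]
q=2: [∞, -3, 13, -2, 10, 9]
q=3: [17, -2, 0, 4, -7, 0]
q=4: [0, -6, -16, -5, -5, 1]
q=5: [2, -22, -14, -16, -10, -10]
q=6: [-3, -20, -19, -15, -21, -19]
Optimal cycle mean attained by: cycle 3->4->5->3, total 0 + (-5) + (-9), length 3.
Answer: λ = -14/3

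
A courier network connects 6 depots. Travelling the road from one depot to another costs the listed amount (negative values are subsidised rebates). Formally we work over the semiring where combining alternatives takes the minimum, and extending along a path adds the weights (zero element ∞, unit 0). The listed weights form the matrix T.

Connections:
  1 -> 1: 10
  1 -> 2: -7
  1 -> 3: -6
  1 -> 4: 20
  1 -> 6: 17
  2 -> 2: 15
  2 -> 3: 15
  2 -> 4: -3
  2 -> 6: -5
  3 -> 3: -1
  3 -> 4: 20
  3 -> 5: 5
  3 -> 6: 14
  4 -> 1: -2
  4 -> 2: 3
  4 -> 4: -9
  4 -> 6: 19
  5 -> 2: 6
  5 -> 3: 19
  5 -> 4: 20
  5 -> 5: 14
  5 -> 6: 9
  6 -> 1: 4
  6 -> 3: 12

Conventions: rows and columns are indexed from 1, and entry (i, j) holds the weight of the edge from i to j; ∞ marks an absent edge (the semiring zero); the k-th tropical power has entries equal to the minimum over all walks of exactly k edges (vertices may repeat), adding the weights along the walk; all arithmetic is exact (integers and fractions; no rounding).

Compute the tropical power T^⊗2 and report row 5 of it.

T^⊗2:
  [18, 3, -7, -10, -1, -12]
  [-5, 0, 7, -12, 20, 10]
  [18, 11, -2, 11, 4, 13]
  [-11, -9, -8, -18, ∞, -2]
  [13, 20, 18, 3, 24, 1]
  [14, -3, -2, 24, 17, 21]
Answer: row 5 of T^⊗2 = [13, 20, 18, 3, 24, 1]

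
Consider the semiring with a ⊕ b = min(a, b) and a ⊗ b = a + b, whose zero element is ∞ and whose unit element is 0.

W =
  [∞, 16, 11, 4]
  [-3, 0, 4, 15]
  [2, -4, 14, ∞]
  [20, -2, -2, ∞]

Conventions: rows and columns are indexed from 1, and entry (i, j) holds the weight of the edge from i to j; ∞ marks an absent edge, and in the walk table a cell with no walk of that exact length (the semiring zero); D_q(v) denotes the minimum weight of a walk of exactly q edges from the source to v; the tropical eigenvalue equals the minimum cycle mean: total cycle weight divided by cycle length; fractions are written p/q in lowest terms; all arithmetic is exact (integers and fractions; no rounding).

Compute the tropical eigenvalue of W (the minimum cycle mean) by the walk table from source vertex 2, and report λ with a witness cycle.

q=0: [∞, 0, ∞, ∞]
q=1: [-3, 0, 4, 15]
q=2: [-3, 0, 4, 1]
q=3: [-3, -1, -1, 1]
q=4: [-4, -5, -1, 1]
Optimal cycle mean attained by: cycle 1->4->3->2->1, total 4 + (-2) + (-4) + (-3), length 4.
Answer: λ = -5/4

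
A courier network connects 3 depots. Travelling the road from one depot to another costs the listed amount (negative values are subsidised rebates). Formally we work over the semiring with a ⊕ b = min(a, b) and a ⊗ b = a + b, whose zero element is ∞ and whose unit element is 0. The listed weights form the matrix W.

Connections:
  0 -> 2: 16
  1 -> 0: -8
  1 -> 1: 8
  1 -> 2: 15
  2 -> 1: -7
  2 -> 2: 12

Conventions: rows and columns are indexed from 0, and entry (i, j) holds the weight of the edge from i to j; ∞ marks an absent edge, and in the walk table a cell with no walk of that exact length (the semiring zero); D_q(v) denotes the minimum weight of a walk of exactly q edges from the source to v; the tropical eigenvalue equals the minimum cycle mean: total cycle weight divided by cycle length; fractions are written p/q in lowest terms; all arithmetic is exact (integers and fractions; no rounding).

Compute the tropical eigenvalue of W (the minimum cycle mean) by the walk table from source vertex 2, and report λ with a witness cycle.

q=0: [∞, ∞, 0]
q=1: [∞, -7, 12]
q=2: [-15, 1, 8]
q=3: [-7, 1, 1]
Optimal cycle mean attained by: cycle 0->2->1->0, total 16 + (-7) + (-8), length 3.
Answer: λ = 1/3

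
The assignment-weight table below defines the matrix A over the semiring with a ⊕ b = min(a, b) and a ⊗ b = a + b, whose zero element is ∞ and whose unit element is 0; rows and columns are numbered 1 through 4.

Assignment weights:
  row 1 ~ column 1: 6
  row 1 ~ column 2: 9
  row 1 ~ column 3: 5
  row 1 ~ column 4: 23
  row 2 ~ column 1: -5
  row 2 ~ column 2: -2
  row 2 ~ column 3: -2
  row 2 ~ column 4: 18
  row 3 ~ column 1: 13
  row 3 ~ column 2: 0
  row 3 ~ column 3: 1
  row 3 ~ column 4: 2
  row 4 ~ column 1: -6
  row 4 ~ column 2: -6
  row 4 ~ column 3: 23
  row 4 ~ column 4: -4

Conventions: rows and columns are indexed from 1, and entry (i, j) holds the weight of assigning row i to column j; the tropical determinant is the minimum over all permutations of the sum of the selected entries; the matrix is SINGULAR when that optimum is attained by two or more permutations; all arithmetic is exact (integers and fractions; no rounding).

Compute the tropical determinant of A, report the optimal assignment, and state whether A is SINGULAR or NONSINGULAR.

σ = (1, 2, 3, 4): 6 + (-2) + 1 + (-4) = 1
σ = (1, 2, 4, 3): 6 + (-2) + 2 + 23 = 29
σ = (1, 3, 2, 4): 6 + (-2) + 0 + (-4) = 0
σ = (1, 3, 4, 2): 6 + (-2) + 2 + (-6) = 0
σ = (1, 4, 2, 3): 6 + 18 + 0 + 23 = 47
σ = (1, 4, 3, 2): 6 + 18 + 1 + (-6) = 19
σ = (2, 1, 3, 4): 9 + (-5) + 1 + (-4) = 1
σ = (2, 1, 4, 3): 9 + (-5) + 2 + 23 = 29
σ = (2, 3, 1, 4): 9 + (-2) + 13 + (-4) = 16
σ = (2, 3, 4, 1): 9 + (-2) + 2 + (-6) = 3
σ = (2, 4, 1, 3): 9 + 18 + 13 + 23 = 63
σ = (2, 4, 3, 1): 9 + 18 + 1 + (-6) = 22
σ = (3, 1, 2, 4): 5 + (-5) + 0 + (-4) = -4
σ = (3, 1, 4, 2): 5 + (-5) + 2 + (-6) = -4
σ = (3, 2, 1, 4): 5 + (-2) + 13 + (-4) = 12
σ = (3, 2, 4, 1): 5 + (-2) + 2 + (-6) = -1
σ = (3, 4, 1, 2): 5 + 18 + 13 + (-6) = 30
σ = (3, 4, 2, 1): 5 + 18 + 0 + (-6) = 17
σ = (4, 1, 2, 3): 23 + (-5) + 0 + 23 = 41
σ = (4, 1, 3, 2): 23 + (-5) + 1 + (-6) = 13
σ = (4, 2, 1, 3): 23 + (-2) + 13 + 23 = 57
σ = (4, 2, 3, 1): 23 + (-2) + 1 + (-6) = 16
σ = (4, 3, 1, 2): 23 + (-2) + 13 + (-6) = 28
σ = (4, 3, 2, 1): 23 + (-2) + 0 + (-6) = 15
Optimal value attained by: σ = (3, 1, 2, 4).
Answer: det⊕(A) = -4; verdict: SINGULAR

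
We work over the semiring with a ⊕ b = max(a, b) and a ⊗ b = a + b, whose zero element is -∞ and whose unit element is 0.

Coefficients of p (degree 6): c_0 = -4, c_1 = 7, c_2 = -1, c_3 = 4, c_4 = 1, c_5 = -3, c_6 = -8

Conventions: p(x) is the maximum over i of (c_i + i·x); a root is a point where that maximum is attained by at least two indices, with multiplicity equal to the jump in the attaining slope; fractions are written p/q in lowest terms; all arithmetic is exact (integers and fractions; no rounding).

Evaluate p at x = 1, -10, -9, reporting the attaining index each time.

p(1) = max(-4+0·1=-4, 7+1·1=8, -1+2·1=1, 4+3·1=7, 1+4·1=5, -3+5·1=2, -8+6·1=-2) = 8 (attained by i=1)
p(-10) = max(-4+0·(-10)=-4, 7+1·(-10)=-3, -1+2·(-10)=-21, 4+3·(-10)=-26, 1+4·(-10)=-39, -3+5·(-10)=-53, -8+6·(-10)=-68) = -3 (attained by i=1)
p(-9) = max(-4+0·(-9)=-4, 7+1·(-9)=-2, -1+2·(-9)=-19, 4+3·(-9)=-23, 1+4·(-9)=-35, -3+5·(-9)=-48, -8+6·(-9)=-62) = -2 (attained by i=1)
Answer: p(1) = 8; p(-10) = -3; p(-9) = -2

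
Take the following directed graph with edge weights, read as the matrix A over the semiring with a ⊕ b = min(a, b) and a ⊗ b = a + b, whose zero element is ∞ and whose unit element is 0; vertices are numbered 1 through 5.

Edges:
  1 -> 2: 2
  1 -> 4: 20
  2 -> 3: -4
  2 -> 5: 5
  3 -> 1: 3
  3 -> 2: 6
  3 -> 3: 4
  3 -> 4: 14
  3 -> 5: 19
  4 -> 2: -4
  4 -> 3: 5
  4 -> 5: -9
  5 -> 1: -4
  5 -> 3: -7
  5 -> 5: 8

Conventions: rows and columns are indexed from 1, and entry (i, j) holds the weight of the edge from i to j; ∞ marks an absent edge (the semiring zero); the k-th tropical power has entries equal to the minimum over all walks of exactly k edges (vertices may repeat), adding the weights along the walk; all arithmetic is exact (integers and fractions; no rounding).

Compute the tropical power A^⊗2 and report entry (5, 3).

A^⊗2:
  [∞, 16, -2, ∞, 7]
  [-1, 2, -2, 10, 13]
  [7, 5, 2, 18, 5]
  [-13, 11, -16, 19, -1]
  [-4, -2, -3, 7, 12]
Key observation: the optimum is the walk 5->3->3, with weight (-7) + 4 = -3.
Optimal value attained by: walk 5->3->3.
Answer: (A^⊗2)[5][3] = -3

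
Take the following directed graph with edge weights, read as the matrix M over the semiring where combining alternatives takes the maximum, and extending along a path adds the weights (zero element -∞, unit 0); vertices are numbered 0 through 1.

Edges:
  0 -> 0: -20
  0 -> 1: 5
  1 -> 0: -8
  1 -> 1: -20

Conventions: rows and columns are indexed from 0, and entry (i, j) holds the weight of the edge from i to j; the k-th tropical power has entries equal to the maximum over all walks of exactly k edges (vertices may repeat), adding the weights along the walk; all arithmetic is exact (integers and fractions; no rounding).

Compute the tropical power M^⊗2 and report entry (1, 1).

M^⊗2:
  [-3, -15]
  [-28, -3]
Key observation: the optimum is the walk 1->0->1, with weight (-8) + 5 = -3.
Optimal value attained by: walk 1->0->1.
Answer: (M^⊗2)[1][1] = -3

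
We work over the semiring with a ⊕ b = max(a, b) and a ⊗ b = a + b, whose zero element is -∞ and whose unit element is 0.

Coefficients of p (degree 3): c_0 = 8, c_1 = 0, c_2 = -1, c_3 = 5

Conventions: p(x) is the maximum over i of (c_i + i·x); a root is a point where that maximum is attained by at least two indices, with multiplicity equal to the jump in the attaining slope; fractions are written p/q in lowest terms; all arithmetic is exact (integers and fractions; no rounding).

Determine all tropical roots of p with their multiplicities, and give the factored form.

hull edge (i=0, c=8) to (i=3, c=5): slope -1, span 3
Factored form: p(x) = 5 ⊗ (x ⊕ 1) ⊗ (x ⊕ 1) ⊗ (x ⊕ 1)
Answer: roots = 1 (mult 3)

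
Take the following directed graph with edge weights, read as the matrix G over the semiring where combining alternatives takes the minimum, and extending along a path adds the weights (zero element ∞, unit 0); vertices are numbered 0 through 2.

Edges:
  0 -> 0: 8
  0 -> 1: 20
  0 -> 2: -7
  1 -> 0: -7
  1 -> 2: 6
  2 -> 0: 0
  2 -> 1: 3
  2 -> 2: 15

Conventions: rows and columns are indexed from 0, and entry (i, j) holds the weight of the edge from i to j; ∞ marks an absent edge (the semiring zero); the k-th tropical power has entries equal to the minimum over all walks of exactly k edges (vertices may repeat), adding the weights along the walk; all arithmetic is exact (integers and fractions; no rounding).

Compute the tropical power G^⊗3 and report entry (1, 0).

G^⊗2:
  [-7, -4, 1]
  [1, 9, -14]
  [-4, 18, -7]
G^⊗3:
  [-11, 4, -14]
  [-14, -11, -6]
  [-7, -4, -11]
Key observation: the optimum is the walk 1->0->2->0, with weight (-7) + (-7) + 0 = -14.
Optimal value attained by: walk 1->0->2->0.
Answer: (G^⊗3)[1][0] = -14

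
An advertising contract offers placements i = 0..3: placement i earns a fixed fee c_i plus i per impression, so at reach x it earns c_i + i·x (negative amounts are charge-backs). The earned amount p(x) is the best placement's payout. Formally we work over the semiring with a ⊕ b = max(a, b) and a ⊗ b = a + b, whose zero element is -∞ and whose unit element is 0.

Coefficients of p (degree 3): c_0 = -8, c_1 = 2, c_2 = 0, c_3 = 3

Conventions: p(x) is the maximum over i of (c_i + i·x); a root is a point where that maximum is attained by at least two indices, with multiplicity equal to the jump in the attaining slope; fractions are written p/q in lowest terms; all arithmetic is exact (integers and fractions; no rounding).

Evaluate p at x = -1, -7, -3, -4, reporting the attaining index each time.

p(-1) = max(-8+0·(-1)=-8, 2+1·(-1)=1, 0+2·(-1)=-2, 3+3·(-1)=0) = 1 (attained by i=1)
p(-7) = max(-8+0·(-7)=-8, 2+1·(-7)=-5, 0+2·(-7)=-14, 3+3·(-7)=-18) = -5 (attained by i=1)
p(-3) = max(-8+0·(-3)=-8, 2+1·(-3)=-1, 0+2·(-3)=-6, 3+3·(-3)=-6) = -1 (attained by i=1)
p(-4) = max(-8+0·(-4)=-8, 2+1·(-4)=-2, 0+2·(-4)=-8, 3+3·(-4)=-9) = -2 (attained by i=1)
Answer: p(-1) = 1; p(-7) = -5; p(-3) = -1; p(-4) = -2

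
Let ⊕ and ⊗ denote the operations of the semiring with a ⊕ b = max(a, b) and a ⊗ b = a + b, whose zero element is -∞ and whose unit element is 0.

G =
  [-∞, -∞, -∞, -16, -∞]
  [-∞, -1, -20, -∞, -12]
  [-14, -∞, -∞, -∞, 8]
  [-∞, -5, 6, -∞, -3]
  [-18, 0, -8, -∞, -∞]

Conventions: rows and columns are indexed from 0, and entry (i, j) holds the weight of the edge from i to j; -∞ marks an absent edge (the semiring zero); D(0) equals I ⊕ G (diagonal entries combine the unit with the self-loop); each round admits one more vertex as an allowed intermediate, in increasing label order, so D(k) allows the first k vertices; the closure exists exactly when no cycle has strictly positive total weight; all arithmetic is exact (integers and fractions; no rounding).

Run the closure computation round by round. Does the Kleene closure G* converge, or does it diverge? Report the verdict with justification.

D(0):
  [0, -∞, -∞, -16, -∞]
  [-∞, 0, -20, -∞, -12]
  [-14, -∞, 0, -∞, 8]
  [-∞, -5, 6, 0, -3]
  [-18, 0, -8, -∞, 0]
D(1):
  [0, -∞, -∞, -16, -∞]
  [-∞, 0, -20, -∞, -12]
  [-14, -∞, 0, -30, 8]
  [-∞, -5, 6, 0, -3]
  [-18, 0, -8, -34, 0]
D(2):
  [0, -∞, -∞, -16, -∞]
  [-∞, 0, -20, -∞, -12]
  [-14, -∞, 0, -30, 8]
  [-∞, -5, 6, 0, -3]
  [-18, 0, -8, -34, 0]
D(3):
  [0, -∞, -∞, -16, -∞]
  [-34, 0, -20, -50, -12]
  [-14, -∞, 0, -30, 8]
  [-8, -5, 6, 0, 14]
  [-18, 0, -8, -34, 0]
D(4):
  [0, -21, -10, -16, -2]
  [-34, 0, -20, -50, -12]
  [-14, -35, 0, -30, 8]
  [-8, -5, 6, 0, 14]
  [-18, 0, -8, -34, 0]
D(5):
  [0, -2, -10, -16, -2]
  [-30, 0, -20, -46, -12]
  [-10, 8, 0, -26, 8]
  [-4, 14, 6, 0, 14]
  [-18, 0, -8, -34, 0]
Key observation: every diagonal entry stays at the unit through all rounds, so no improving cycle exists.
Answer: CONVERGES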